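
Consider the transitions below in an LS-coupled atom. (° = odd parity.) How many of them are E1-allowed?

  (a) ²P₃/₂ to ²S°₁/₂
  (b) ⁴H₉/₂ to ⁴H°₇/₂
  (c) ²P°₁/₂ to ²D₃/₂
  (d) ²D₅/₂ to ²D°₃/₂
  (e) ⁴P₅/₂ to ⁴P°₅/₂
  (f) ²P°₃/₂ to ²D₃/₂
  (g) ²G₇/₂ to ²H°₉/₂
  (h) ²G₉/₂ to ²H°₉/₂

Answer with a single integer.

8

(a) allowed
(b) allowed
(c) allowed
(d) allowed
(e) allowed
(f) allowed
(g) allowed
(h) allowed
Total allowed: 8 of 8.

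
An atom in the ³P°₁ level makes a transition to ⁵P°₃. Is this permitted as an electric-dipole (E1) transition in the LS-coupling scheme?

Initial level: S=1, L=1, J=1, parity odd. Final level: S=2, L=1, J=3, parity odd.
Parity must change: odd → odd — violated.
ΔS = 0: S: 1 → 2 — violated.
ΔL = 0, ±1 (not L=0↔0): L: 1 → 1, ΔL = +0 — satisfied.
ΔJ = 0, ±1 (not J=0↔0): J: 1 → 3, ΔJ = +2 — violated.
Rule(s) violated: parity, ΔS, ΔJ.

forbidden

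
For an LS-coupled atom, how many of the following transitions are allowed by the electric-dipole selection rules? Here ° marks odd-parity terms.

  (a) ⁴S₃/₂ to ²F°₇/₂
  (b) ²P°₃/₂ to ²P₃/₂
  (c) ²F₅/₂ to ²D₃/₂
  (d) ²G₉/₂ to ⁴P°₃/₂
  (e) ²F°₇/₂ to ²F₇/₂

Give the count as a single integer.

2

(a) forbidden (ΔS, ΔL, ΔJ fail)
(b) allowed
(c) forbidden (parity fails)
(d) forbidden (ΔS, ΔL, ΔJ fail)
(e) allowed
Total allowed: 2 of 5.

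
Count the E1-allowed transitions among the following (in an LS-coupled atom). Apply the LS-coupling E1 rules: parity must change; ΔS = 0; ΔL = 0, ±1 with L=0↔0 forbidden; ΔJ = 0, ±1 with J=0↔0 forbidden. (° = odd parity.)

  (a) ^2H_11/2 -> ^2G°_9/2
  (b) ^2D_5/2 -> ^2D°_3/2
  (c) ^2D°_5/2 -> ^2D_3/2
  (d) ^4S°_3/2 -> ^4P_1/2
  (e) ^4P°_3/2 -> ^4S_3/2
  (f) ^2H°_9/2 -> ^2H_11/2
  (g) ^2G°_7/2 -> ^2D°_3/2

6

(a) allowed
(b) allowed
(c) allowed
(d) allowed
(e) allowed
(f) allowed
(g) forbidden (parity, ΔL, ΔJ fail)
Total allowed: 6 of 7.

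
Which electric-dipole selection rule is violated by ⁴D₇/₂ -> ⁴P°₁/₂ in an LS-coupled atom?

Initial level: S=3/2, L=2, J=7/2, parity even. Final level: S=3/2, L=1, J=1/2, parity odd.
Parity must change: even → odd — satisfied.
ΔL = 0, ±1 (not L=0↔0): L: 2 → 1, ΔL = -1 — satisfied.
ΔS = 0: S: 3/2 → 3/2 — satisfied.
ΔJ = 0, ±1 (not J=0↔0): J: 7/2 → 1/2, ΔJ = -3 — violated.

the ΔJ = 0, ±1 rule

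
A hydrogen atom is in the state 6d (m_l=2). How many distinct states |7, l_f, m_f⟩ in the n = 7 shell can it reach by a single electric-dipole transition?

4

E1 requires Δl = ±1, so l_f ∈ {1, 3}; with 0 ≤ l_f ≤ n_f−1 = 6, the allowed l_f values are {1, 3}.
For l_f = 1: m_f ∈ {m_i−1, m_i, m_i+1} ∩ [−1, 1] = {1} → 1 state.
For l_f = 3: m_f ∈ {m_i−1, m_i, m_i+1} ∩ [−3, 3] = {1, 2, 3} → 3 states.
Total: 4.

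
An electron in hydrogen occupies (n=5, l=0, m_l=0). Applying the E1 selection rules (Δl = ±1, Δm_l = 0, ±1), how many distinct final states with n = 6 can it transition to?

3

E1 requires Δl = ±1, so l_f ∈ {-1, 1}; with 0 ≤ l_f ≤ n_f−1 = 5, the allowed l_f values are {1}.
For l_f = 1: m_f ∈ {m_i−1, m_i, m_i+1} ∩ [−1, 1] = {-1, 0, 1} → 3 states.
Total: 3.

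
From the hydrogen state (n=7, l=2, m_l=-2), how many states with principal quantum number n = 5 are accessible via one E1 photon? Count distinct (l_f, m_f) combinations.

4

E1 requires Δl = ±1, so l_f ∈ {1, 3}; with 0 ≤ l_f ≤ n_f−1 = 4, the allowed l_f values are {1, 3}.
For l_f = 1: m_f ∈ {m_i−1, m_i, m_i+1} ∩ [−1, 1] = {-1} → 1 state.
For l_f = 3: m_f ∈ {m_i−1, m_i, m_i+1} ∩ [−3, 3] = {-3, -2, -1} → 3 states.
Total: 4.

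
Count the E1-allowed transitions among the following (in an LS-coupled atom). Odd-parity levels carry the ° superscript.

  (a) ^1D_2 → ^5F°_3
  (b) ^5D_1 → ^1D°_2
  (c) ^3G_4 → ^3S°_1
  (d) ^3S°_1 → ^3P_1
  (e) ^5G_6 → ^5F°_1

(a) forbidden (ΔS fails)
(b) forbidden (ΔS fails)
(c) forbidden (ΔL, ΔJ fail)
(d) allowed
(e) forbidden (ΔJ fails)
Total allowed: 1 of 5.

1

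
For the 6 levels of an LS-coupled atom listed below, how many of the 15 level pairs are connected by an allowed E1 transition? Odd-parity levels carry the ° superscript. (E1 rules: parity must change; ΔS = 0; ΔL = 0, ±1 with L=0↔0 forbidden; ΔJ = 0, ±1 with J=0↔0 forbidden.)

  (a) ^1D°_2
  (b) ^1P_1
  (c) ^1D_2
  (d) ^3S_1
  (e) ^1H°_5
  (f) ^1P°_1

4

(a)–(b): allowed.
(a)–(c): allowed.
(a)–(d): forbidden (ΔS, ΔL).
(a)–(e): forbidden (parity, ΔL, ΔJ).
(a)–(f): forbidden (parity).
(b)–(c): forbidden (parity).
(b)–(d): forbidden (parity, ΔS).
(b)–(e): forbidden (ΔL, ΔJ).
(b)–(f): allowed.
(c)–(d): forbidden (parity, ΔS, ΔL).
(c)–(e): forbidden (ΔL, ΔJ).
(c)–(f): allowed.
(d)–(e): forbidden (ΔS, ΔL, ΔJ).
(d)–(f): forbidden (ΔS).
(e)–(f): forbidden (parity, ΔL, ΔJ).
Allowed pairs: 4 of 15.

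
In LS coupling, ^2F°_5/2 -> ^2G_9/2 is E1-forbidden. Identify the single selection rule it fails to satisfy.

Parity must change: odd → even — passes.
ΔJ = 0, ±1 (not J=0↔0): J: 5/2 → 9/2, ΔJ = +2 — fails.
ΔL = 0, ±1 (not L=0↔0): L: 3 → 4, ΔL = +1 — passes.
ΔS = 0: S: 1/2 → 1/2 — passes.

the ΔJ = 0, ±1 rule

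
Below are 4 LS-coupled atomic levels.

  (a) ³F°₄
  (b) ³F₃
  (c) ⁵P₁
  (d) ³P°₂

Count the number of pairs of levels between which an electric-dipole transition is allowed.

1

(a)–(b): allowed.
(a)–(c): forbidden (ΔS, ΔL, ΔJ).
(a)–(d): forbidden (parity, ΔL, ΔJ).
(b)–(c): forbidden (parity, ΔS, ΔL, ΔJ).
(b)–(d): forbidden (ΔL).
(c)–(d): forbidden (ΔS).
Allowed pairs: 1 of 6.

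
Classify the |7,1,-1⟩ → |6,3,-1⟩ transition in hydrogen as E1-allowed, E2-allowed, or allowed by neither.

Δl = 3 − 1 = +2; l_i + l_f = 4.
Δm_l = +0.
E1 (Δl = ±1, |Δm_l| ≤ 1): not satisfied.
E2 (Δl = 0,±2, l_i+l_f ≥ 2, |Δm_l| ≤ 2): satisfied.

E2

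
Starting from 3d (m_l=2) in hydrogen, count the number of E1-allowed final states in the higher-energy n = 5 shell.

E1 requires Δl = ±1, so l_f ∈ {1, 3}; with 0 ≤ l_f ≤ n_f−1 = 4, the allowed l_f values are {1, 3}.
For l_f = 1: m_f ∈ {m_i−1, m_i, m_i+1} ∩ [−1, 1] = {1} → 1 state.
For l_f = 3: m_f ∈ {m_i−1, m_i, m_i+1} ∩ [−3, 3] = {1, 2, 3} → 3 states.
Total: 4.

4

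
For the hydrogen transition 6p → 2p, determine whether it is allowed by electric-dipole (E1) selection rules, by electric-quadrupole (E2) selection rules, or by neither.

E2

Δl = 1 − 1 = +0; l_i + l_f = 2.
E1 (Δl = ±1): not satisfied.
E2 (Δl = 0,±2, l_i+l_f ≥ 2): satisfied.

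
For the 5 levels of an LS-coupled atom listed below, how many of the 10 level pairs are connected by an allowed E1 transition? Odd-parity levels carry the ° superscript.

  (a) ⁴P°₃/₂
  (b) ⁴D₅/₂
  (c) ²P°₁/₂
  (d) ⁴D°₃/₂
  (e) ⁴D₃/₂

4

(a)–(b): allowed.
(a)–(c): forbidden (parity, ΔS).
(a)–(d): forbidden (parity).
(a)–(e): allowed.
(b)–(c): forbidden (ΔS, ΔJ).
(b)–(d): allowed.
(b)–(e): forbidden (parity).
(c)–(d): forbidden (parity, ΔS).
(c)–(e): forbidden (ΔS).
(d)–(e): allowed.
Allowed pairs: 4 of 10.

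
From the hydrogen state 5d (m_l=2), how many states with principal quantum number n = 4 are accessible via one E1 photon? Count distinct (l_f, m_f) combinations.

4

E1 requires Δl = ±1, so l_f ∈ {1, 3}; with 0 ≤ l_f ≤ n_f−1 = 3, the allowed l_f values are {1, 3}.
For l_f = 1: m_f ∈ {m_i−1, m_i, m_i+1} ∩ [−1, 1] = {1} → 1 state.
For l_f = 3: m_f ∈ {m_i−1, m_i, m_i+1} ∩ [−3, 3] = {1, 2, 3} → 3 states.
Total: 4.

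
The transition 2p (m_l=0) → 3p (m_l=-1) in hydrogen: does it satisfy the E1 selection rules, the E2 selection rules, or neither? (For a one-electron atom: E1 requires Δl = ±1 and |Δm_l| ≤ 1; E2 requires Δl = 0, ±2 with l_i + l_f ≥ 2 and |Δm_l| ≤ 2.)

Δl = 1 − 1 = +0; l_i + l_f = 2.
Δm_l = -1.
E1 (Δl = ±1, |Δm_l| ≤ 1): not satisfied.
E2 (Δl = 0,±2, l_i+l_f ≥ 2, |Δm_l| ≤ 2): satisfied.

E2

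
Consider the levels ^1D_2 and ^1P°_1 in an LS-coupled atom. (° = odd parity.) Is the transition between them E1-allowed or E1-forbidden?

Parity must change: even → odd — ✓.
ΔS = 0: S: 0 → 0 — ✓.
ΔL = 0, ±1 (not L=0↔0): L: 2 → 1, ΔL = -1 — ✓.
ΔJ = 0, ±1 (not J=0↔0): J: 2 → 1, ΔJ = -1 — ✓.
All four E1 rules are satisfied.

allowed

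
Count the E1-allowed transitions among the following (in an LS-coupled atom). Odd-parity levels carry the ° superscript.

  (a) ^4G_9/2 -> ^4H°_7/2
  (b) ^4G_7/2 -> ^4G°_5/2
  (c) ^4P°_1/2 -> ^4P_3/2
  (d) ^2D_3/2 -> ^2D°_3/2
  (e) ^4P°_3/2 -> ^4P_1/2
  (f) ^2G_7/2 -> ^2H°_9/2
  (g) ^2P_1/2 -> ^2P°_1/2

7

(a) allowed
(b) allowed
(c) allowed
(d) allowed
(e) allowed
(f) allowed
(g) allowed
Total allowed: 7 of 7.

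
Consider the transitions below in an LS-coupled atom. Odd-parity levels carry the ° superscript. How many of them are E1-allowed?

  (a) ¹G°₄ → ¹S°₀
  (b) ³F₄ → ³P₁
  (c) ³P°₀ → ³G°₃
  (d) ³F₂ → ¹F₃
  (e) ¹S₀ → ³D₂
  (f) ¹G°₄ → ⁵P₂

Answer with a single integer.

0

(a) forbidden (parity, ΔL, ΔJ fail)
(b) forbidden (parity, ΔL, ΔJ fail)
(c) forbidden (parity, ΔL, ΔJ fail)
(d) forbidden (parity, ΔS fail)
(e) forbidden (parity, ΔS, ΔL, ΔJ fail)
(f) forbidden (ΔS, ΔL, ΔJ fail)
Total allowed: 0 of 6.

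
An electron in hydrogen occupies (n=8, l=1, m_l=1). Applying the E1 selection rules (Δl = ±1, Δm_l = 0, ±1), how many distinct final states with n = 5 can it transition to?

E1 requires Δl = ±1, so l_f ∈ {0, 2}; with 0 ≤ l_f ≤ n_f−1 = 4, the allowed l_f values are {0, 2}.
For l_f = 0: m_f ∈ {m_i−1, m_i, m_i+1} ∩ [−0, 0] = {0} → 1 state.
For l_f = 2: m_f ∈ {m_i−1, m_i, m_i+1} ∩ [−2, 2] = {0, 1, 2} → 3 states.
Total: 4.

4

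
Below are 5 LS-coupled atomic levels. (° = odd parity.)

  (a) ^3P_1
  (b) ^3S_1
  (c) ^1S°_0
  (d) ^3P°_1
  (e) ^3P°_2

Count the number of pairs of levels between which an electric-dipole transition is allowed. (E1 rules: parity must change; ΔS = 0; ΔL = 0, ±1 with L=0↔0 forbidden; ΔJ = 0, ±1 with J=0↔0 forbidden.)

(a)–(b): forbidden (parity).
(a)–(c): forbidden (ΔS).
(a)–(d): allowed.
(a)–(e): allowed.
(b)–(c): forbidden (ΔS, ΔL).
(b)–(d): allowed.
(b)–(e): allowed.
(c)–(d): forbidden (parity, ΔS).
(c)–(e): forbidden (parity, ΔS, ΔJ).
(d)–(e): forbidden (parity).
Allowed pairs: 4 of 10.

4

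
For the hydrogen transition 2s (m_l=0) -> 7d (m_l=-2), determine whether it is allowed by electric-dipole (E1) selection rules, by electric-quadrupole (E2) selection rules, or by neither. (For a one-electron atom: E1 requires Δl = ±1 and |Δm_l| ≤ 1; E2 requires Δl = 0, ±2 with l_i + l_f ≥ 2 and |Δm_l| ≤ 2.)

Δl = 2 − 0 = +2; l_i + l_f = 2.
Δm_l = -2.
E1 (Δl = ±1, |Δm_l| ≤ 1): not satisfied.
E2 (Δl = 0,±2, l_i+l_f ≥ 2, |Δm_l| ≤ 2): satisfied.

E2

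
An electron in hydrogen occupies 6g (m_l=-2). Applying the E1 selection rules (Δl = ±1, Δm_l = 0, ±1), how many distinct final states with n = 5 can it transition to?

3

E1 requires Δl = ±1, so l_f ∈ {3, 5}; with 0 ≤ l_f ≤ n_f−1 = 4, the allowed l_f values are {3}.
For l_f = 3: m_f ∈ {m_i−1, m_i, m_i+1} ∩ [−3, 3] = {-3, -2, -1} → 3 states.
Total: 3.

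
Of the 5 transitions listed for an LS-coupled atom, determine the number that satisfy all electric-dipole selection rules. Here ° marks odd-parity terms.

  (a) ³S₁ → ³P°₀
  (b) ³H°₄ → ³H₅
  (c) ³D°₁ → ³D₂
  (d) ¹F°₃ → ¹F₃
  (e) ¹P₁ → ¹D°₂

(a) allowed
(b) allowed
(c) allowed
(d) allowed
(e) allowed
Total allowed: 5 of 5.

5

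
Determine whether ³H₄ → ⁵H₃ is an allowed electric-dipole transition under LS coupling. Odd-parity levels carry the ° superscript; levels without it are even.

Reading off the term symbols: S 1→2, L 5→5, J 4→3, parity even→even.
Parity must change: even → even — violated.
ΔS = 0: S: 1 → 2 — violated.
ΔL = 0, ±1 (not L=0↔0): L: 5 → 5, ΔL = +0 — satisfied.
ΔJ = 0, ±1 (not J=0↔0): J: 4 → 3, ΔJ = -1 — satisfied.
Rule(s) violated: parity, ΔS.

forbidden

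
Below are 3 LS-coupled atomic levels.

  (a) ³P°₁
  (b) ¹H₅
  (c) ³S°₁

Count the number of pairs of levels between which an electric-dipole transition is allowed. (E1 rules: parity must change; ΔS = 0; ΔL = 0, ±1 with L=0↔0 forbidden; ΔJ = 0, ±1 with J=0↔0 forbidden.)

0

(a)–(b): forbidden (ΔS, ΔL, ΔJ).
(a)–(c): forbidden (parity).
(b)–(c): forbidden (ΔS, ΔL, ΔJ).
Allowed pairs: 0 of 3.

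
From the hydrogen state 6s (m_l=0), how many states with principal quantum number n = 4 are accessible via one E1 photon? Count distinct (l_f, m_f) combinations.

3

E1 requires Δl = ±1, so l_f ∈ {-1, 1}; with 0 ≤ l_f ≤ n_f−1 = 3, the allowed l_f values are {1}.
For l_f = 1: m_f ∈ {m_i−1, m_i, m_i+1} ∩ [−1, 1] = {-1, 0, 1} → 3 states.
Total: 3.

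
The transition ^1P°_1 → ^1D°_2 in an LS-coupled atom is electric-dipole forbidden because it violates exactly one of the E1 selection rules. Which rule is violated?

parity

Reading off the term symbols: S 0→0, L 1→2, J 1→2, parity odd→odd.
Parity must change: odd → odd — fails.
ΔS = 0: S: 0 → 0 — ok.
ΔL = 0, ±1 (not L=0↔0): L: 1 → 2, ΔL = +1 — ok.
ΔJ = 0, ±1 (not J=0↔0): J: 1 → 2, ΔJ = +1 — ok.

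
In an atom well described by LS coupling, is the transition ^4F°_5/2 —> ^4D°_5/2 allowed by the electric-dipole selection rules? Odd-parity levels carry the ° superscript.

Reading off the term symbols: S 3/2→3/2, L 3→2, J 5/2→5/2, parity odd→odd.
Parity must change: odd → odd — fails.
ΔS = 0: S: 3/2 → 3/2 — ok.
ΔL = 0, ±1 (not L=0↔0): L: 3 → 2, ΔL = -1 — ok.
ΔJ = 0, ±1 (not J=0↔0): J: 5/2 → 5/2, ΔJ = +0 — ok.
Rule(s) violated: parity.

forbidden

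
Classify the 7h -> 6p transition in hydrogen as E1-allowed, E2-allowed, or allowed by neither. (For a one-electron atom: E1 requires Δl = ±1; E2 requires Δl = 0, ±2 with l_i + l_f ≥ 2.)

neither

Δl = 1 − 5 = -4; l_i + l_f = 6.
E1 (Δl = ±1): not satisfied.
E2 (Δl = 0,±2, l_i+l_f ≥ 2): not satisfied.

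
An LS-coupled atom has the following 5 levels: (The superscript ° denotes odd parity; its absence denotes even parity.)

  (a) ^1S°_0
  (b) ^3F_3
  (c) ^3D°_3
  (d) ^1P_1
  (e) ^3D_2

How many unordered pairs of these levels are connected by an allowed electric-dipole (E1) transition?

3

(a)–(b): forbidden (ΔS, ΔL, ΔJ).
(a)–(c): forbidden (parity, ΔS, ΔL, ΔJ).
(a)–(d): allowed.
(a)–(e): forbidden (ΔS, ΔL, ΔJ).
(b)–(c): allowed.
(b)–(d): forbidden (parity, ΔS, ΔL, ΔJ).
(b)–(e): forbidden (parity).
(c)–(d): forbidden (ΔS, ΔJ).
(c)–(e): allowed.
(d)–(e): forbidden (parity, ΔS).
Allowed pairs: 3 of 10.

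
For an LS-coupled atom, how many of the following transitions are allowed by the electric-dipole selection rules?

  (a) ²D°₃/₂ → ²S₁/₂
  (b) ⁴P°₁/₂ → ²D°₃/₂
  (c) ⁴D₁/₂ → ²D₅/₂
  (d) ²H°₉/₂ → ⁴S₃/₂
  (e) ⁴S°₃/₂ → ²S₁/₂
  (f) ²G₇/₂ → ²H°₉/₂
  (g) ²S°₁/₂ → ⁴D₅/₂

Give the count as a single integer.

(a) forbidden (ΔL fails)
(b) forbidden (parity, ΔS fail)
(c) forbidden (parity, ΔS, ΔJ fail)
(d) forbidden (ΔS, ΔL, ΔJ fail)
(e) forbidden (ΔS, ΔL fail)
(f) allowed
(g) forbidden (ΔS, ΔL, ΔJ fail)
Total allowed: 1 of 7.

1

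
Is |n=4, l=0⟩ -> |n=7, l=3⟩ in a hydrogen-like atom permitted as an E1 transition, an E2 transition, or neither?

Δl = 3 − 0 = +3; l_i + l_f = 3.
E1 (Δl = ±1): not satisfied.
E2 (Δl = 0,±2, l_i+l_f ≥ 2): not satisfied.

neither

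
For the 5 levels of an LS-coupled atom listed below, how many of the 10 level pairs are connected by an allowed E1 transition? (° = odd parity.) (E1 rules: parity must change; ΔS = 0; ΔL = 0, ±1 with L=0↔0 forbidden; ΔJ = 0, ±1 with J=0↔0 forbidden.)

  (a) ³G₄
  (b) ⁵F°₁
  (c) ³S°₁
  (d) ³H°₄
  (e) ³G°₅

2

(a)–(b): forbidden (ΔS, ΔJ).
(a)–(c): forbidden (ΔL, ΔJ).
(a)–(d): allowed.
(a)–(e): allowed.
(b)–(c): forbidden (parity, ΔS, ΔL).
(b)–(d): forbidden (parity, ΔS, ΔL, ΔJ).
(b)–(e): forbidden (parity, ΔS, ΔJ).
(c)–(d): forbidden (parity, ΔL, ΔJ).
(c)–(e): forbidden (parity, ΔL, ΔJ).
(d)–(e): forbidden (parity).
Allowed pairs: 2 of 10.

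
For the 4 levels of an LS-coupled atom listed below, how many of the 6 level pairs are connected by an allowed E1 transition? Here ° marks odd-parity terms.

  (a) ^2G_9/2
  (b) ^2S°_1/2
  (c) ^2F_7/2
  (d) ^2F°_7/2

2

(a)–(b): forbidden (ΔL, ΔJ).
(a)–(c): forbidden (parity).
(a)–(d): allowed.
(b)–(c): forbidden (ΔL, ΔJ).
(b)–(d): forbidden (parity, ΔL, ΔJ).
(c)–(d): allowed.
Allowed pairs: 2 of 6.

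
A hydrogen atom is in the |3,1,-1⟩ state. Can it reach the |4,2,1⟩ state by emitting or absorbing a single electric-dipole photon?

Δl = 2 − 1 = +1; the E1 rule Δl = ±1 is satisfied.
Δm_l = 1 − (-1) = +2. E1 requires Δm_l = 0, ±1: violated.
The transition is electric-dipole forbidden.

forbidden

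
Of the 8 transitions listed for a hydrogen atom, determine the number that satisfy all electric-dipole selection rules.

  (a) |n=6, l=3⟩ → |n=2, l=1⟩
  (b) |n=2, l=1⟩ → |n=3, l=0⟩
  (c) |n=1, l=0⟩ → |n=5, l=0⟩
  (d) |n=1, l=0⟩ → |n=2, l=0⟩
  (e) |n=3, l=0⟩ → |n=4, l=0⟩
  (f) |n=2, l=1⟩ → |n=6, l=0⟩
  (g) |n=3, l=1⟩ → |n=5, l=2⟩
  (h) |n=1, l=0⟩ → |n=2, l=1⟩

(a) forbidden — Δl = -2 (E1 requires Δl = ±1)
(b) allowed
(c) forbidden — Δl = +0 (E1 requires Δl = ±1)
(d) forbidden — Δl = +0 (E1 requires Δl = ±1)
(e) forbidden — Δl = +0 (E1 requires Δl = ±1)
(f) allowed
(g) allowed
(h) allowed
Total allowed: 4 of 8.

4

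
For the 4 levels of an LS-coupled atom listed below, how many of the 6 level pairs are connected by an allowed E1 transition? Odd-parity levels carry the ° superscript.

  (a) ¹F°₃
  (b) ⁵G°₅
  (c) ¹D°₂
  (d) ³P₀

(a)–(b): forbidden (parity, ΔS, ΔJ).
(a)–(c): forbidden (parity).
(a)–(d): forbidden (ΔS, ΔL, ΔJ).
(b)–(c): forbidden (parity, ΔS, ΔL, ΔJ).
(b)–(d): forbidden (ΔS, ΔL, ΔJ).
(c)–(d): forbidden (ΔS, ΔJ).
Allowed pairs: 0 of 6.

0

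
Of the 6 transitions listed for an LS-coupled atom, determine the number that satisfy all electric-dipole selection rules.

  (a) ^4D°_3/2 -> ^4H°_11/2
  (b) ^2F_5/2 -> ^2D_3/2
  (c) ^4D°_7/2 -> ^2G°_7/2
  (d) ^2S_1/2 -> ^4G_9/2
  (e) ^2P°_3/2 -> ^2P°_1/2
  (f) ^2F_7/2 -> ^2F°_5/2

(a) forbidden (parity, ΔL, ΔJ fail)
(b) forbidden (parity fails)
(c) forbidden (parity, ΔS, ΔL fail)
(d) forbidden (parity, ΔS, ΔL, ΔJ fail)
(e) forbidden (parity fails)
(f) allowed
Total allowed: 1 of 6.

1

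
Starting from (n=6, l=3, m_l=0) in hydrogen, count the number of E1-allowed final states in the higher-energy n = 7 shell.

E1 requires Δl = ±1, so l_f ∈ {2, 4}; with 0 ≤ l_f ≤ n_f−1 = 6, the allowed l_f values are {2, 4}.
For l_f = 2: m_f ∈ {m_i−1, m_i, m_i+1} ∩ [−2, 2] = {-1, 0, 1} → 3 states.
For l_f = 4: m_f ∈ {m_i−1, m_i, m_i+1} ∩ [−4, 4] = {-1, 0, 1} → 3 states.
Total: 6.

6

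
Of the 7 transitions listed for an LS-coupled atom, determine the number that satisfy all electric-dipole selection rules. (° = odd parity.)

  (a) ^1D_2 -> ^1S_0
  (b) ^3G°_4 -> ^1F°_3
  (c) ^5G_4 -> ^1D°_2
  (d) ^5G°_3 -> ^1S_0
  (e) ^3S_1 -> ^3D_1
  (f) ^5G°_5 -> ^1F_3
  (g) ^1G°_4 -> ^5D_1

(a) forbidden (parity, ΔL, ΔJ fail)
(b) forbidden (parity, ΔS fail)
(c) forbidden (ΔS, ΔL, ΔJ fail)
(d) forbidden (ΔS, ΔL, ΔJ fail)
(e) forbidden (parity, ΔL fail)
(f) forbidden (ΔS, ΔJ fail)
(g) forbidden (ΔS, ΔL, ΔJ fail)
Total allowed: 0 of 7.

0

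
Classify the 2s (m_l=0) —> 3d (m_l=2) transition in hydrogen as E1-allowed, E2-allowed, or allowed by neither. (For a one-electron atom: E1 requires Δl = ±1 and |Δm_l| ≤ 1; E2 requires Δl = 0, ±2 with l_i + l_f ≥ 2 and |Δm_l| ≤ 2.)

E2

Δl = 2 − 0 = +2; l_i + l_f = 2.
Δm_l = +2.
E1 (Δl = ±1, |Δm_l| ≤ 1): not satisfied.
E2 (Δl = 0,±2, l_i+l_f ≥ 2, |Δm_l| ≤ 2): satisfied.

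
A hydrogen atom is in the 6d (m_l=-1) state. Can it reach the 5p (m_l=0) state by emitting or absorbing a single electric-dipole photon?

l: 2 → 1 (Δl = -1). Δl = ±1 ok.
Δm_l = 0 − (-1) = +1. E1 requires Δm_l = 0, ±1: ok.
All E1 selection rules are satisfied.

allowed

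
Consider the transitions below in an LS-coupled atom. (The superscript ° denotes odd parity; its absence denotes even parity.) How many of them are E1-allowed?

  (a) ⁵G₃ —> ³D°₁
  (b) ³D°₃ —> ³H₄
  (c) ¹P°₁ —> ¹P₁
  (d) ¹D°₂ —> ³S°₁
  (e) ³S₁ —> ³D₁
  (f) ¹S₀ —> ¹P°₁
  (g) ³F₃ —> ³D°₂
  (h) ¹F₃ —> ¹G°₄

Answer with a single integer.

(a) forbidden (ΔS, ΔL, ΔJ fail)
(b) forbidden (ΔL fails)
(c) allowed
(d) forbidden (parity, ΔS, ΔL fail)
(e) forbidden (parity, ΔL fail)
(f) allowed
(g) allowed
(h) allowed
Total allowed: 4 of 8.

4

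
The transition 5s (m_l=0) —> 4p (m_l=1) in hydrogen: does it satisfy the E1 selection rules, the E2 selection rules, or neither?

E1

Δl = 1 − 0 = +1; l_i + l_f = 1.
Δm_l = +1.
E1 (Δl = ±1, |Δm_l| ≤ 1): satisfied.
E2 (Δl = 0,±2, l_i+l_f ≥ 2, |Δm_l| ≤ 2): not satisfied.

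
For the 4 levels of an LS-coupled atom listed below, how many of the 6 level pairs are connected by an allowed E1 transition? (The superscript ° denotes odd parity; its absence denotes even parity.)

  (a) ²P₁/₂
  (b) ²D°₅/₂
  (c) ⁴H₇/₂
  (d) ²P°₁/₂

1

(a)–(b): forbidden (ΔJ).
(a)–(c): forbidden (parity, ΔS, ΔL, ΔJ).
(a)–(d): allowed.
(b)–(c): forbidden (ΔS, ΔL).
(b)–(d): forbidden (parity, ΔJ).
(c)–(d): forbidden (ΔS, ΔL, ΔJ).
Allowed pairs: 1 of 6.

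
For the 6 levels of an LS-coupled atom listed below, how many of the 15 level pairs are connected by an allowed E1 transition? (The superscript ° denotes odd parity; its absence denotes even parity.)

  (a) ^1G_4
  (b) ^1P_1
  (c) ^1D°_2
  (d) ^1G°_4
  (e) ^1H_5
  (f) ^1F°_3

(a)–(b): forbidden (parity, ΔL, ΔJ).
(a)–(c): forbidden (ΔL, ΔJ).
(a)–(d): allowed.
(a)–(e): forbidden (parity).
(a)–(f): allowed.
(b)–(c): allowed.
(b)–(d): forbidden (ΔL, ΔJ).
(b)–(e): forbidden (parity, ΔL, ΔJ).
(b)–(f): forbidden (ΔL, ΔJ).
(c)–(d): forbidden (parity, ΔL, ΔJ).
(c)–(e): forbidden (ΔL, ΔJ).
(c)–(f): forbidden (parity).
(d)–(e): allowed.
(d)–(f): forbidden (parity).
(e)–(f): forbidden (ΔL, ΔJ).
Allowed pairs: 4 of 15.

4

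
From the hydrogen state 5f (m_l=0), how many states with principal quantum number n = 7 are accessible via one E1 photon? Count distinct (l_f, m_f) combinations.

E1 requires Δl = ±1, so l_f ∈ {2, 4}; with 0 ≤ l_f ≤ n_f−1 = 6, the allowed l_f values are {2, 4}.
For l_f = 2: m_f ∈ {m_i−1, m_i, m_i+1} ∩ [−2, 2] = {-1, 0, 1} → 3 states.
For l_f = 4: m_f ∈ {m_i−1, m_i, m_i+1} ∩ [−4, 4] = {-1, 0, 1} → 3 states.
Total: 6.

6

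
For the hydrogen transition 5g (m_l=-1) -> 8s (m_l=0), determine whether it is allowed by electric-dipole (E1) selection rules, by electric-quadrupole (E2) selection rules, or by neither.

Δl = 0 − 4 = -4; l_i + l_f = 4.
Δm_l = +1.
E1 (Δl = ±1, |Δm_l| ≤ 1): not satisfied.
E2 (Δl = 0,±2, l_i+l_f ≥ 2, |Δm_l| ≤ 2): not satisfied.

neither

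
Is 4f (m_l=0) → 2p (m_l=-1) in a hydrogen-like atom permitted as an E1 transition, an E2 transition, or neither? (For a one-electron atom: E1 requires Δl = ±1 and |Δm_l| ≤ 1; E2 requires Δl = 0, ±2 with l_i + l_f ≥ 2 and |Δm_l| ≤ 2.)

E2

Δl = 1 − 3 = -2; l_i + l_f = 4.
Δm_l = -1.
E1 (Δl = ±1, |Δm_l| ≤ 1): not satisfied.
E2 (Δl = 0,±2, l_i+l_f ≥ 2, |Δm_l| ≤ 2): satisfied.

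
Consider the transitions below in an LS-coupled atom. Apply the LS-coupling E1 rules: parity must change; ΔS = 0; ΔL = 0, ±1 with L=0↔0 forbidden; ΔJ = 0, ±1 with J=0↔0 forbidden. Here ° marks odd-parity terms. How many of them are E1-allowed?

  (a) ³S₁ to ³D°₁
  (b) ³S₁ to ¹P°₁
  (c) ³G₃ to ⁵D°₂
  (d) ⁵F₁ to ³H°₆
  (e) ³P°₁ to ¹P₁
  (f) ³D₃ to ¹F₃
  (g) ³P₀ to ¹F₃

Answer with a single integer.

(a) forbidden (ΔL fails)
(b) forbidden (ΔS fails)
(c) forbidden (ΔS, ΔL fail)
(d) forbidden (ΔS, ΔL, ΔJ fail)
(e) forbidden (ΔS fails)
(f) forbidden (parity, ΔS fail)
(g) forbidden (parity, ΔS, ΔL, ΔJ fail)
Total allowed: 0 of 7.

0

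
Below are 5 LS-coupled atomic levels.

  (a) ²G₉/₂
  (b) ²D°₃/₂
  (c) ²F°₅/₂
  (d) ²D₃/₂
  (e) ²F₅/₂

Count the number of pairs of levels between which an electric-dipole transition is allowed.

(a)–(b): forbidden (ΔL, ΔJ).
(a)–(c): forbidden (ΔJ).
(a)–(d): forbidden (parity, ΔL, ΔJ).
(a)–(e): forbidden (parity, ΔJ).
(b)–(c): forbidden (parity).
(b)–(d): allowed.
(b)–(e): allowed.
(c)–(d): allowed.
(c)–(e): allowed.
(d)–(e): forbidden (parity).
Allowed pairs: 4 of 10.

4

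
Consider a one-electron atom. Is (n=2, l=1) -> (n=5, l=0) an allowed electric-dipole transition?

Δl = 0 − 1 = -1; the E1 rule Δl = ±1 is satisfied.
All E1 selection rules are satisfied.

allowed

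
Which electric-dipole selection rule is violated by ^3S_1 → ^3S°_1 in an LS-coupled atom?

the L=0 ↔ L=0 exclusion

Initial level: S=1, L=0, J=1, parity even. Final level: S=1, L=0, J=1, parity odd.
Parity must change: even → odd — passes.
ΔS = 0: S: 1 → 1 — passes.
ΔL = 0, ±1 (not L=0↔0): L: 0 → 0, ΔL = +0 — fails.
ΔJ = 0, ±1 (not J=0↔0): J: 1 → 1, ΔJ = +0 — passes.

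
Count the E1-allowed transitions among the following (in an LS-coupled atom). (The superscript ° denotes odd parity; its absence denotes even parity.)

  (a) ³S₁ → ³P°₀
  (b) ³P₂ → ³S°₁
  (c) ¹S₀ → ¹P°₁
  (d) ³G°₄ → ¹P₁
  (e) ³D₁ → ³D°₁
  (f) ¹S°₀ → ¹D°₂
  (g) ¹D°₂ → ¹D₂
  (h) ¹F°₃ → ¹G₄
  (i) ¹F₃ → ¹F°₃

7

(a) allowed
(b) allowed
(c) allowed
(d) forbidden (ΔS, ΔL, ΔJ fail)
(e) allowed
(f) forbidden (parity, ΔL, ΔJ fail)
(g) allowed
(h) allowed
(i) allowed
Total allowed: 7 of 9.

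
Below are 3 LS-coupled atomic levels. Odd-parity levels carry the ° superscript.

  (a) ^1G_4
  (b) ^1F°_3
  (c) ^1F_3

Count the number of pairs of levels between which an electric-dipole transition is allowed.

(a)–(b): allowed.
(a)–(c): forbidden (parity).
(b)–(c): allowed.
Allowed pairs: 2 of 3.

2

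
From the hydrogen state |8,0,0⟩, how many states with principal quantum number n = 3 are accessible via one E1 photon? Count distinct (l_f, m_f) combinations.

3

E1 requires Δl = ±1, so l_f ∈ {-1, 1}; with 0 ≤ l_f ≤ n_f−1 = 2, the allowed l_f values are {1}.
For l_f = 1: m_f ∈ {m_i−1, m_i, m_i+1} ∩ [−1, 1] = {-1, 0, 1} → 3 states.
Total: 3.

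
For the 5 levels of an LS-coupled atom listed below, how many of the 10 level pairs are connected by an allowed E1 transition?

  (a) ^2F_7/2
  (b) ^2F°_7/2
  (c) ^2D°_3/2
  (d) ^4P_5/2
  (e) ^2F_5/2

(a)–(b): allowed.
(a)–(c): forbidden (ΔJ).
(a)–(d): forbidden (parity, ΔS, ΔL).
(a)–(e): forbidden (parity).
(b)–(c): forbidden (parity, ΔJ).
(b)–(d): forbidden (ΔS, ΔL).
(b)–(e): allowed.
(c)–(d): forbidden (ΔS).
(c)–(e): allowed.
(d)–(e): forbidden (parity, ΔS, ΔL).
Allowed pairs: 3 of 10.

3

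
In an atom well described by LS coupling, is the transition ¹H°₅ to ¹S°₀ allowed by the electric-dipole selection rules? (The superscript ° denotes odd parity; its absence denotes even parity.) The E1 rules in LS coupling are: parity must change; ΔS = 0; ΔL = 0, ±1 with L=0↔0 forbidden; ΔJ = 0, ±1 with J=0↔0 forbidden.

Reading off the term symbols: S 0→0, L 5→0, J 5→0, parity odd→odd.
Parity must change: odd → odd — ✗.
ΔS = 0: S: 0 → 0 — ✓.
ΔL = 0, ±1 (not L=0↔0): L: 5 → 0, ΔL = -5 — ✗.
ΔJ = 0, ±1 (not J=0↔0): J: 5 → 0, ΔJ = -5 — ✗.
Rule(s) violated: parity, ΔL, ΔJ.

forbidden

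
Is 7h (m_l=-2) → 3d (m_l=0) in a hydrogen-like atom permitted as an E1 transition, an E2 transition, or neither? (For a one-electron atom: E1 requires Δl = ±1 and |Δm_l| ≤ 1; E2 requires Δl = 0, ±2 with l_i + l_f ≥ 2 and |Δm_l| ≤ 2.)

Δl = 2 − 5 = -3; l_i + l_f = 7.
Δm_l = +2.
E1 (Δl = ±1, |Δm_l| ≤ 1): not satisfied.
E2 (Δl = 0,±2, l_i+l_f ≥ 2, |Δm_l| ≤ 2): not satisfied.

neither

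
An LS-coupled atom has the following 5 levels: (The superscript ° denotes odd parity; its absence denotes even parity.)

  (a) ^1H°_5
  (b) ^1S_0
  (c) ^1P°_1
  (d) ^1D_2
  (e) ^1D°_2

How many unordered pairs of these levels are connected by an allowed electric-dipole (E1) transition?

3

(a)–(b): forbidden (ΔL, ΔJ).
(a)–(c): forbidden (parity, ΔL, ΔJ).
(a)–(d): forbidden (ΔL, ΔJ).
(a)–(e): forbidden (parity, ΔL, ΔJ).
(b)–(c): allowed.
(b)–(d): forbidden (parity, ΔL, ΔJ).
(b)–(e): forbidden (ΔL, ΔJ).
(c)–(d): allowed.
(c)–(e): forbidden (parity).
(d)–(e): allowed.
Allowed pairs: 3 of 10.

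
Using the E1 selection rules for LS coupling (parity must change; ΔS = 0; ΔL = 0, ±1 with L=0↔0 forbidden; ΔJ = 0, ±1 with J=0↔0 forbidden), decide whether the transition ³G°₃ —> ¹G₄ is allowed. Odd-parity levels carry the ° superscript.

Reading off the term symbols: S 1→0, L 4→4, J 3→4, parity odd→even.
Parity must change: odd → even — satisfied.
ΔS = 0: S: 1 → 0 — violated.
ΔL = 0, ±1 (not L=0↔0): L: 4 → 4, ΔL = +0 — satisfied.
ΔJ = 0, ±1 (not J=0↔0): J: 3 → 4, ΔJ = +1 — satisfied.
Rule(s) violated: ΔS.

forbidden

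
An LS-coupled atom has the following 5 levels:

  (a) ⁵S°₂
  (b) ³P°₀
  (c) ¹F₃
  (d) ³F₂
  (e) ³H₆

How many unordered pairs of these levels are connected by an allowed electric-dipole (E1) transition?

(a)–(b): forbidden (parity, ΔS, ΔJ).
(a)–(c): forbidden (ΔS, ΔL).
(a)–(d): forbidden (ΔS, ΔL).
(a)–(e): forbidden (ΔS, ΔL, ΔJ).
(b)–(c): forbidden (ΔS, ΔL, ΔJ).
(b)–(d): forbidden (ΔL, ΔJ).
(b)–(e): forbidden (ΔL, ΔJ).
(c)–(d): forbidden (parity, ΔS).
(c)–(e): forbidden (parity, ΔS, ΔL, ΔJ).
(d)–(e): forbidden (parity, ΔL, ΔJ).
Allowed pairs: 0 of 10.

0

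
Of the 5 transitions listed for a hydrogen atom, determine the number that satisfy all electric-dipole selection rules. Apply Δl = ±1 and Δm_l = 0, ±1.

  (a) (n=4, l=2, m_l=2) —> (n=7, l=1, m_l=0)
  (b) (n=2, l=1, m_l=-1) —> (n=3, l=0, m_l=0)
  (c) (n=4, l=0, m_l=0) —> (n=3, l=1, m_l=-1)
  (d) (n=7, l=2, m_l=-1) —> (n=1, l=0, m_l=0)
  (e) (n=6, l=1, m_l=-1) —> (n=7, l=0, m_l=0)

3

(a) forbidden — Δm_l = -2 (E1 requires Δm_l = 0, ±1)
(b) allowed
(c) allowed
(d) forbidden — Δl = -2 (E1 requires Δl = ±1)
(e) allowed
Total allowed: 3 of 5.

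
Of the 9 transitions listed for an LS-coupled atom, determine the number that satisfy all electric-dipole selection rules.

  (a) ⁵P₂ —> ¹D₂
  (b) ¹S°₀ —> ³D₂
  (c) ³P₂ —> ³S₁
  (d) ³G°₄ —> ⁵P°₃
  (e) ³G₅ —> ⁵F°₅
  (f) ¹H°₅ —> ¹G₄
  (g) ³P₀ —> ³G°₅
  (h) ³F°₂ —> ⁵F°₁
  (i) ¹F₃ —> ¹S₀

(a) forbidden (parity, ΔS fail)
(b) forbidden (ΔS, ΔL, ΔJ fail)
(c) forbidden (parity fails)
(d) forbidden (parity, ΔS, ΔL fail)
(e) forbidden (ΔS fails)
(f) allowed
(g) forbidden (ΔL, ΔJ fail)
(h) forbidden (parity, ΔS fail)
(i) forbidden (parity, ΔL, ΔJ fail)
Total allowed: 1 of 9.

1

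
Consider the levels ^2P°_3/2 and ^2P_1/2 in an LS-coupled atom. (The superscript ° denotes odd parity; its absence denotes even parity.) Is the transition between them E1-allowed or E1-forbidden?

Initial level: S=1/2, L=1, J=3/2, parity odd. Final level: S=1/2, L=1, J=1/2, parity even.
Parity must change: odd → even — ok.
ΔS = 0: S: 1/2 → 1/2 — ok.
ΔL = 0, ±1 (not L=0↔0): L: 1 → 1, ΔL = +0 — ok.
ΔJ = 0, ±1 (not J=0↔0): J: 3/2 → 1/2, ΔJ = -1 — ok.
All four E1 rules are satisfied.

allowed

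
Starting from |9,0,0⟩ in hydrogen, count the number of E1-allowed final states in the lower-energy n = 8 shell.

E1 requires Δl = ±1, so l_f ∈ {-1, 1}; with 0 ≤ l_f ≤ n_f−1 = 7, the allowed l_f values are {1}.
For l_f = 1: m_f ∈ {m_i−1, m_i, m_i+1} ∩ [−1, 1] = {-1, 0, 1} → 3 states.
Total: 3.

3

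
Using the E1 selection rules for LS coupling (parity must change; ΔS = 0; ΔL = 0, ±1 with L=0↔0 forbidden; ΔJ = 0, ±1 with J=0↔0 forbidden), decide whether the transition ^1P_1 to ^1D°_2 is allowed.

allowed

Initial level: S=0, L=1, J=1, parity even. Final level: S=0, L=2, J=2, parity odd.
Parity must change: even → odd — ok.
ΔS = 0: S: 0 → 0 — ok.
ΔL = 0, ±1 (not L=0↔0): L: 1 → 2, ΔL = +1 — ok.
ΔJ = 0, ±1 (not J=0↔0): J: 1 → 2, ΔJ = +1 — ok.
All four E1 rules are satisfied.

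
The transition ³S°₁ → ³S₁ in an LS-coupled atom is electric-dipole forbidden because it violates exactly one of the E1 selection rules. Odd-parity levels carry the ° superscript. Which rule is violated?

Parity must change: odd → even — ok.
ΔS = 0: S: 1 → 1 — ok.
ΔL = 0, ±1 (not L=0↔0): L: 0 → 0, ΔL = +0 — fails.
ΔJ = 0, ±1 (not J=0↔0): J: 1 → 1, ΔJ = +0 — ok.

the L=0 ↔ L=0 exclusion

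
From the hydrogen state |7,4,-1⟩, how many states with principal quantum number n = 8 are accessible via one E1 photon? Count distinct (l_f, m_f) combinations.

E1 requires Δl = ±1, so l_f ∈ {3, 5}; with 0 ≤ l_f ≤ n_f−1 = 7, the allowed l_f values are {3, 5}.
For l_f = 3: m_f ∈ {m_i−1, m_i, m_i+1} ∩ [−3, 3] = {-2, -1, 0} → 3 states.
For l_f = 5: m_f ∈ {m_i−1, m_i, m_i+1} ∩ [−5, 5] = {-2, -1, 0} → 3 states.
Total: 6.

6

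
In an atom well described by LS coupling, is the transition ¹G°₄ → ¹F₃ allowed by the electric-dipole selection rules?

allowed

Parity must change: odd → even — ✓.
ΔS = 0: S: 0 → 0 — ✓.
ΔL = 0, ±1 (not L=0↔0): L: 4 → 3, ΔL = -1 — ✓.
ΔJ = 0, ±1 (not J=0↔0): J: 4 → 3, ΔJ = -1 — ✓.
All four E1 rules are satisfied.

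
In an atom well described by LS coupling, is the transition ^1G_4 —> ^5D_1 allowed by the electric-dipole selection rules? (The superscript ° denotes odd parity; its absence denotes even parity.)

ΔS = 0: S: 0 → 2 — ✗.
ΔL = 0, ±1 (not L=0↔0): L: 4 → 2, ΔL = -2 — ✗.
Parity must change: even → even — ✗.
ΔJ = 0, ±1 (not J=0↔0): J: 4 → 1, ΔJ = -3 — ✗.
Rule(s) violated: parity, ΔS, ΔL, ΔJ.

forbidden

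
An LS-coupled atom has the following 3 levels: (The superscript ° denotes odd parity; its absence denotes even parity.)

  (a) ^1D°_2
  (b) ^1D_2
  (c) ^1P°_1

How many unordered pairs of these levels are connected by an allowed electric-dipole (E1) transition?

(a)–(b): allowed.
(a)–(c): forbidden (parity).
(b)–(c): allowed.
Allowed pairs: 2 of 3.

2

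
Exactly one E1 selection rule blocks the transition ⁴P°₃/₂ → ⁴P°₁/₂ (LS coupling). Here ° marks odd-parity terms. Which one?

ΔJ = 0, ±1 (not J=0↔0): J: 3/2 → 1/2, ΔJ = -1 — ok.
Parity must change: odd → odd — fails.
ΔL = 0, ±1 (not L=0↔0): L: 1 → 1, ΔL = +0 — ok.
ΔS = 0: S: 3/2 → 3/2 — ok.

parity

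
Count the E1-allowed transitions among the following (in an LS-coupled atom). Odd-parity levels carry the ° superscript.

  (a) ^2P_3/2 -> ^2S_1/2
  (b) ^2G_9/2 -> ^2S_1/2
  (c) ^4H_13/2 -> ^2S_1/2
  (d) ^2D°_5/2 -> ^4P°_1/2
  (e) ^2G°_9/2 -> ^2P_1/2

0

(a) forbidden (parity fails)
(b) forbidden (parity, ΔL, ΔJ fail)
(c) forbidden (parity, ΔS, ΔL, ΔJ fail)
(d) forbidden (parity, ΔS, ΔJ fail)
(e) forbidden (ΔL, ΔJ fail)
Total allowed: 0 of 5.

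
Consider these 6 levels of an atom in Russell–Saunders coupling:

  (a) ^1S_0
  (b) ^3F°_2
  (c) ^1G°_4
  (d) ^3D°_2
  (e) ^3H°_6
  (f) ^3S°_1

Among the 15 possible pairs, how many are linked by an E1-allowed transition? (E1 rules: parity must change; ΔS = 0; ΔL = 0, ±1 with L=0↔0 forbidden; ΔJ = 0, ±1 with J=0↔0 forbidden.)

0

(a)–(b): forbidden (ΔS, ΔL, ΔJ).
(a)–(c): forbidden (ΔL, ΔJ).
(a)–(d): forbidden (ΔS, ΔL, ΔJ).
(a)–(e): forbidden (ΔS, ΔL, ΔJ).
(a)–(f): forbidden (ΔS, ΔL).
(b)–(c): forbidden (parity, ΔS, ΔJ).
(b)–(d): forbidden (parity).
(b)–(e): forbidden (parity, ΔL, ΔJ).
(b)–(f): forbidden (parity, ΔL).
(c)–(d): forbidden (parity, ΔS, ΔL, ΔJ).
(c)–(e): forbidden (parity, ΔS, ΔJ).
(c)–(f): forbidden (parity, ΔS, ΔL, ΔJ).
(d)–(e): forbidden (parity, ΔL, ΔJ).
(d)–(f): forbidden (parity, ΔL).
(e)–(f): forbidden (parity, ΔL, ΔJ).
Allowed pairs: 0 of 15.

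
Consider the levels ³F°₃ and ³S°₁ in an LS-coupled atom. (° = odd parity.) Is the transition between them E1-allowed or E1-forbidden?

forbidden

Parity must change: odd → odd — fails.
ΔJ = 0, ±1 (not J=0↔0): J: 3 → 1, ΔJ = -2 — fails.
ΔL = 0, ±1 (not L=0↔0): L: 3 → 0, ΔL = -3 — fails.
ΔS = 0: S: 1 → 1 — ok.
Rule(s) violated: parity, ΔL, ΔJ.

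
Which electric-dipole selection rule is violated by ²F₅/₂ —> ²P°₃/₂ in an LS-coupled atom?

Initial level: S=1/2, L=3, J=5/2, parity even. Final level: S=1/2, L=1, J=3/2, parity odd.
Parity must change: even → odd — satisfied.
ΔS = 0: S: 1/2 → 1/2 — satisfied.
ΔL = 0, ±1 (not L=0↔0): L: 3 → 1, ΔL = -2 — violated.
ΔJ = 0, ±1 (not J=0↔0): J: 5/2 → 3/2, ΔJ = -1 — satisfied.

the ΔL = 0, ±1 rule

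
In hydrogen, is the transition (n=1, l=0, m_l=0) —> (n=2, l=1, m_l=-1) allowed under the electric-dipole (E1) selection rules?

Δl = 1 − 0 = +1; the E1 rule Δl = ±1 is satisfied.
m_l: 0 → -1 (Δm_l = -1). |Δm_l| ≤ 1 satisfied.
All E1 selection rules are satisfied.

allowed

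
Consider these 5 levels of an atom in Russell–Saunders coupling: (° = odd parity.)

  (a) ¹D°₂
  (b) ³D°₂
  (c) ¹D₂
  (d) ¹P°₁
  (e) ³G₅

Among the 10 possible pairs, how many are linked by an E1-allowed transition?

2

(a)–(b): forbidden (parity, ΔS).
(a)–(c): allowed.
(a)–(d): forbidden (parity).
(a)–(e): forbidden (ΔS, ΔL, ΔJ).
(b)–(c): forbidden (ΔS).
(b)–(d): forbidden (parity, ΔS).
(b)–(e): forbidden (ΔL, ΔJ).
(c)–(d): allowed.
(c)–(e): forbidden (parity, ΔS, ΔL, ΔJ).
(d)–(e): forbidden (ΔS, ΔL, ΔJ).
Allowed pairs: 2 of 10.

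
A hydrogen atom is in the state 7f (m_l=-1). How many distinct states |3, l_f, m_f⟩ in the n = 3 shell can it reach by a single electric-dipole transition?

E1 requires Δl = ±1, so l_f ∈ {2, 4}; with 0 ≤ l_f ≤ n_f−1 = 2, the allowed l_f values are {2}.
For l_f = 2: m_f ∈ {m_i−1, m_i, m_i+1} ∩ [−2, 2] = {-2, -1, 0} → 3 states.
Total: 3.

3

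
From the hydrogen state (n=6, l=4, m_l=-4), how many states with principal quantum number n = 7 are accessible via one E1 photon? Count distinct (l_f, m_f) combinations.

E1 requires Δl = ±1, so l_f ∈ {3, 5}; with 0 ≤ l_f ≤ n_f−1 = 6, the allowed l_f values are {3, 5}.
For l_f = 3: m_f ∈ {m_i−1, m_i, m_i+1} ∩ [−3, 3] = {-3} → 1 state.
For l_f = 5: m_f ∈ {m_i−1, m_i, m_i+1} ∩ [−5, 5] = {-5, -4, -3} → 3 states.
Total: 4.

4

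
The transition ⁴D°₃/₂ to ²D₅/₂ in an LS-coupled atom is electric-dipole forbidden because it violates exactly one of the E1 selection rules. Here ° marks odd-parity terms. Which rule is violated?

the ΔS = 0 rule

Parity must change: odd → even — passes.
ΔJ = 0, ±1 (not J=0↔0): J: 3/2 → 5/2, ΔJ = +1 — passes.
ΔL = 0, ±1 (not L=0↔0): L: 2 → 2, ΔL = +0 — passes.
ΔS = 0: S: 3/2 → 1/2 — fails.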